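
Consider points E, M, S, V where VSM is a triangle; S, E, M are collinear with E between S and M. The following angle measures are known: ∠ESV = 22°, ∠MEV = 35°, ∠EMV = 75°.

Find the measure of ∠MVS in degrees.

1. ∠MSV = 22°  [E on ray SM]
2. ∠SMV = 75°  [E on ray MS]
3. ∠MVS = 83°  [△VSM]

∠MVS = 83°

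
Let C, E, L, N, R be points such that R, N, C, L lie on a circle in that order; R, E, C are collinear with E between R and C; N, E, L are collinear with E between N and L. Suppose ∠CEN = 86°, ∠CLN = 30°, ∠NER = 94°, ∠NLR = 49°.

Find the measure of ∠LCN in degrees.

∠LCN = 105°

1. ∠CRN = 30°  [same arc NC]
2. ∠LNR = 56°  [△REN]
3. ∠LRN = 75°  [△RNL]
4. ∠LCN = 105°  [cyclic RNCL, opposite ∠R+∠C]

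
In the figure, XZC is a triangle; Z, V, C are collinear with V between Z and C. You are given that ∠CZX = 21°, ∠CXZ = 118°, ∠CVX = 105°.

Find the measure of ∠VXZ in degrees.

∠VXZ = 84°

1. ∠VZX = 21°  [V on ray ZC]
2. ∠XVZ = 75°  [linear pair at V on ZC]
3. ∠VXZ = 84°  [△XZV]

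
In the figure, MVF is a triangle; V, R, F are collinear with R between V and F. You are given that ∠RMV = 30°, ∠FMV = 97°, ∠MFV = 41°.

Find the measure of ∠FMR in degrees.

∠FMR = 67°

1. ∠FVM = 42°  [△MVF]
2. ∠MFR = 41°  [R on ray FV]
3. ∠MVR = 42°  [R on ray VF]
4. ∠MRV = 108°  [△MVR]
5. ∠FRM = 72°  [linear pair at R on VF]
6. ∠FMR = 67°  [△MRF]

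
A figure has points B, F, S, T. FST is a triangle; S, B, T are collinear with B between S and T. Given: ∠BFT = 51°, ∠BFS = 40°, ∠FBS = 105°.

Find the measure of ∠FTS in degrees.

1. ∠FBT = 75°  [linear pair at B on ST]
2. ∠BTF = 54°  [△FBT]
3. ∠FTS = 54°  [B on ray TS]

∠FTS = 54°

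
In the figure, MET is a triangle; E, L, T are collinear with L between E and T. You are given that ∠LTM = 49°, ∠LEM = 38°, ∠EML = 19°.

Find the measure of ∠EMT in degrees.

∠EMT = 93°

1. ∠ETM = 49°  [L on ray TE]
2. ∠MET = 38°  [L on ray ET]
3. ∠EMT = 93°  [△MET]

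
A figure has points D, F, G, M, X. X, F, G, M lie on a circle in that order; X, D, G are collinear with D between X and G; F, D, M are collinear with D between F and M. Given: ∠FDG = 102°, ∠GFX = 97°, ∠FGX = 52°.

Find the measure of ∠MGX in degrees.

1. ∠MDX = 102°  [vertical angles at D]
2. ∠GMX = 83°  [cyclic XFGM, opposite ∠F+∠M]
3. ∠FMX = 52°  [same arc XF]
4. ∠GXM = 26°  [△XDM]
5. ∠MGX = 71°  [△XGM]

∠MGX = 71°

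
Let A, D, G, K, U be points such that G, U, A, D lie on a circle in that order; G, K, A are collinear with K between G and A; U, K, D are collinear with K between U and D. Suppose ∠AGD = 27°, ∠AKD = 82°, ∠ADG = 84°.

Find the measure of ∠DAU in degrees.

∠DAU = 124°

1. ∠AUD = 27°  [same arc AD]
2. ∠DAG = 69°  [△GAD]
3. ∠ADU = 29°  [△AKD]
4. ∠DAU = 124°  [△UAD]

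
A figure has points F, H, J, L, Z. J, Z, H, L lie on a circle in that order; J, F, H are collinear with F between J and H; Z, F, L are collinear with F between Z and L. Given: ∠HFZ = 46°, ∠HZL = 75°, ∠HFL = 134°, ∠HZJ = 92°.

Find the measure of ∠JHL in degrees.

∠JHL = 17°

1. ∠HJL = 75°  [same arc HL]
2. ∠HLJ = 88°  [cyclic JZHL, opposite ∠Z+∠L]
3. ∠JHL = 17°  [△JHL]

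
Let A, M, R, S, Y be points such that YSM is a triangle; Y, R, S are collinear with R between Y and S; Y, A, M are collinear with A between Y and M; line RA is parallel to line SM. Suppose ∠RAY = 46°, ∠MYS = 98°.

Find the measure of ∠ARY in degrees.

∠ARY = 36°

1. ∠SMY = 46°  [RA∥SM, corresponding at A]
2. ∠MSY = 36°  [△YSM]
3. ∠ARY = 36°  [RA∥SM, corresponding at R]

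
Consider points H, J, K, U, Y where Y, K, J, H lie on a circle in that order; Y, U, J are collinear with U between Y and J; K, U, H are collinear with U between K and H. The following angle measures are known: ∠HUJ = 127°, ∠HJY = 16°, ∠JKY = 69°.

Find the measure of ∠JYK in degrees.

1. ∠KUY = 127°  [vertical angles at U]
2. ∠HKY = 16°  [same arc YH]
3. ∠JYK = 37°  [△YUK]

∠JYK = 37°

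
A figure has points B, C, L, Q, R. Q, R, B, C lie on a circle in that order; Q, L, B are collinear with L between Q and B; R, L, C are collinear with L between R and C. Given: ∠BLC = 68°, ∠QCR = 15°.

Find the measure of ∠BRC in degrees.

1. ∠QLR = 68°  [vertical angles at L]
2. ∠QBR = 15°  [same arc QR]
3. ∠BLR = 112°  [linear pair at L on QB]
4. ∠BRC = 53°  [△RLB]

∠BRC = 53°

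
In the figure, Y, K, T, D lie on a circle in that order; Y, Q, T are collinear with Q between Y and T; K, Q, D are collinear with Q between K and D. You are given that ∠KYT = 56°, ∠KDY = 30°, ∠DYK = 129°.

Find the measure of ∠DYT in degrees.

∠DYT = 73°

1. ∠KDT = 56°  [same arc KT]
2. ∠DTK = 51°  [cyclic YKTD, opposite ∠Y+∠T]
3. ∠DKT = 73°  [△KTD]
4. ∠DYT = 73°  [same arc TD]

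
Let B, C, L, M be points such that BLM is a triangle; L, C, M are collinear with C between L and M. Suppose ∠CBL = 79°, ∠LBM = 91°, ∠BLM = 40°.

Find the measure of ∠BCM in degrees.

∠BCM = 119°

1. ∠BLC = 40°  [C on ray LM]
2. ∠BCL = 61°  [△BLC]
3. ∠BCM = 119°  [linear pair at C on LM]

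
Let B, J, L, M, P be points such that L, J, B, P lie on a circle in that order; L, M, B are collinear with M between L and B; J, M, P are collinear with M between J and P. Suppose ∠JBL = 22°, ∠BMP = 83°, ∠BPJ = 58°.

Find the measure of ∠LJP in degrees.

∠LJP = 39°

1. ∠JML = 83°  [vertical angles at M]
2. ∠BLJ = 58°  [same arc JB]
3. ∠LJP = 39°  [△LMJ]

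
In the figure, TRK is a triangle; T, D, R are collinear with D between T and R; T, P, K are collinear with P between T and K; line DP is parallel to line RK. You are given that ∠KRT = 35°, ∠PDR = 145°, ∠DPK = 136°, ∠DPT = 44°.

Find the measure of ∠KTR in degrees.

∠KTR = 101°

1. ∠PDT = 35°  [DP∥RK, corresponding at D]
2. ∠DTP = 101°  [△TDP]
3. ∠KTR = 101°  [D on TR, P on TK]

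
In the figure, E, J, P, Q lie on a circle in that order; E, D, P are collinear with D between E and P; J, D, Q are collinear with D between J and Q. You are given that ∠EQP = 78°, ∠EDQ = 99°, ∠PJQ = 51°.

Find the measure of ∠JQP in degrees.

1. ∠EJP = 102°  [cyclic EJPQ, opposite ∠J+∠Q]
2. ∠JDP = 99°  [vertical angles at D]
3. ∠EPJ = 30°  [△JDP]
4. ∠JEP = 48°  [△EJP]
5. ∠JQP = 48°  [same arc JP]

∠JQP = 48°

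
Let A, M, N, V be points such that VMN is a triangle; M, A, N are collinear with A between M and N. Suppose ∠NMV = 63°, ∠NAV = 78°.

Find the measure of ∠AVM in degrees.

1. ∠AMV = 63°  [A on ray MN]
2. ∠MAV = 102°  [linear pair at A on MN]
3. ∠AVM = 15°  [△VMA]

∠AVM = 15°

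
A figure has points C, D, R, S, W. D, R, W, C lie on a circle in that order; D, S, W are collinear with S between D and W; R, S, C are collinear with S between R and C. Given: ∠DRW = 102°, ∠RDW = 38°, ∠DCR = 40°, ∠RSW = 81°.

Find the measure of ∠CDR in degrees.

1. ∠DWR = 40°  [△DRW]
2. ∠RCW = 38°  [same arc RW]
3. ∠CRW = 59°  [△RSW]
4. ∠CWR = 83°  [△RWC]
5. ∠CDR = 97°  [cyclic DRWC, opposite ∠D+∠W]

∠CDR = 97°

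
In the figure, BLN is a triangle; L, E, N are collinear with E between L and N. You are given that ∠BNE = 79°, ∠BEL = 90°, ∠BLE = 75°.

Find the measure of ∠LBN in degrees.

∠LBN = 26°

1. ∠BNL = 79°  [E on ray NL]
2. ∠BLN = 75°  [E on ray LN]
3. ∠LBN = 26°  [△BLN]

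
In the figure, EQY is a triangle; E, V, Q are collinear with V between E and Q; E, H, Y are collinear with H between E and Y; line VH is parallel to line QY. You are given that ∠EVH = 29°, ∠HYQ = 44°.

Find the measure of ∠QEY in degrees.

1. ∠EQY = 29°  [VH∥QY, corresponding at V]
2. ∠EYQ = 44°  [H on ray YE]
3. ∠QEY = 107°  [△EQY]

∠QEY = 107°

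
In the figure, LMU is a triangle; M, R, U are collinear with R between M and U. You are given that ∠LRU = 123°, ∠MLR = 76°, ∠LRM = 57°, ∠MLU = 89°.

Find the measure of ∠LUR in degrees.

∠LUR = 44°

1. ∠LMR = 47°  [△LMR]
2. ∠LMU = 47°  [R on ray MU]
3. ∠LUM = 44°  [△LMU]
4. ∠LUR = 44°  [R on ray UM]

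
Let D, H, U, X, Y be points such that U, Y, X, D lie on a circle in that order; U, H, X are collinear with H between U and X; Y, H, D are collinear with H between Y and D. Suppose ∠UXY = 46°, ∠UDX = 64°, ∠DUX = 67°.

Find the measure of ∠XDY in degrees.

∠XDY = 18°

1. ∠UYX = 116°  [cyclic UYXD, opposite ∠Y+∠D]
2. ∠XUY = 18°  [△UYX]
3. ∠XDY = 18°  [same arc YX]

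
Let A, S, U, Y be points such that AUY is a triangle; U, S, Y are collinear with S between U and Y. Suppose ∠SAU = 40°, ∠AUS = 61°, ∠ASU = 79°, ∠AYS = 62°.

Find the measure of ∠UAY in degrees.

1. ∠AUY = 61°  [S on ray UY]
2. ∠AYU = 62°  [S on ray YU]
3. ∠UAY = 57°  [△AUY]

∠UAY = 57°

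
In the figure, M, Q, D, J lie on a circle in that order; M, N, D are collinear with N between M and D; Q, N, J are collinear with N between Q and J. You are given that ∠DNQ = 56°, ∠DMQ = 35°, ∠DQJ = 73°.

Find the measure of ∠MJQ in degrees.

1. ∠JNM = 56°  [vertical angles at N]
2. ∠DMJ = 73°  [same arc DJ]
3. ∠MJQ = 51°  [△MNJ]

∠MJQ = 51°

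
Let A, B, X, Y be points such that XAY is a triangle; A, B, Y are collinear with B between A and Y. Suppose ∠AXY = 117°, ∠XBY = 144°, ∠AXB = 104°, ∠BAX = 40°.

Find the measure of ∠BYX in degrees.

1. ∠XAY = 40°  [B on ray AY]
2. ∠AYX = 23°  [△XAY]
3. ∠BYX = 23°  [B on ray YA]

∠BYX = 23°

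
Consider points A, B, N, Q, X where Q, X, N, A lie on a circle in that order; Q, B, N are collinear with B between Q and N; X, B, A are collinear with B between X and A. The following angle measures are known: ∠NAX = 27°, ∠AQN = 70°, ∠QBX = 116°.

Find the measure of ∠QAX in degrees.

∠QAX = 46°

1. ∠AXN = 70°  [same arc NA]
2. ∠NBX = 64°  [linear pair at B on QN]
3. ∠QNX = 46°  [△XBN]
4. ∠QAX = 46°  [same arc QX]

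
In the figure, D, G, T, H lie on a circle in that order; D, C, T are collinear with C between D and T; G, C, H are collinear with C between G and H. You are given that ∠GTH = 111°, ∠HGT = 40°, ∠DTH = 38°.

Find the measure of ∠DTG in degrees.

∠DTG = 73°

1. ∠GDH = 69°  [cyclic DGTH, opposite ∠D+∠T]
2. ∠DGH = 38°  [same arc DH]
3. ∠DHG = 73°  [△DGH]
4. ∠DTG = 73°  [same arc DG]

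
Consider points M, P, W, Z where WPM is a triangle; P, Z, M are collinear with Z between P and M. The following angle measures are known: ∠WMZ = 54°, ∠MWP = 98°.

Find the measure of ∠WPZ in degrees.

1. ∠PMW = 54°  [Z on ray MP]
2. ∠MPW = 28°  [△WPM]
3. ∠WPZ = 28°  [Z on ray PM]

∠WPZ = 28°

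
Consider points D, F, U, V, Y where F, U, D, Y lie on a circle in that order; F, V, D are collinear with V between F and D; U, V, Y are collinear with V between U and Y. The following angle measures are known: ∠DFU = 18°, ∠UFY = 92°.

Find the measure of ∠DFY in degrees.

∠DFY = 74°

1. ∠DYU = 18°  [same arc UD]
2. ∠UDY = 88°  [cyclic FUDY, opposite ∠F+∠D]
3. ∠DUY = 74°  [△UDY]
4. ∠DFY = 74°  [same arc DY]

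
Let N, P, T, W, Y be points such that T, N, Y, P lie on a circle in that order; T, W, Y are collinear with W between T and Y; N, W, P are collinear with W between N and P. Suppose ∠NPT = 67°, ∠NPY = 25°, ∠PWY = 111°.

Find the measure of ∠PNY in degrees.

1. ∠NYT = 67°  [same arc TN]
2. ∠NWT = 111°  [vertical angles at W]
3. ∠NWY = 69°  [linear pair at W on TY]
4. ∠PNY = 44°  [△NWY]

∠PNY = 44°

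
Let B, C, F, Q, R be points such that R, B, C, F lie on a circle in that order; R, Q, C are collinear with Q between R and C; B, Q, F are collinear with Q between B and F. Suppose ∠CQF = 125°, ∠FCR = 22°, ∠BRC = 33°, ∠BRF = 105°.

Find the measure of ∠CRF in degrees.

∠CRF = 72°

1. ∠FQR = 55°  [linear pair at Q on RC]
2. ∠FBR = 22°  [same arc RF]
3. ∠BFR = 53°  [△RBF]
4. ∠CRF = 72°  [△RQF]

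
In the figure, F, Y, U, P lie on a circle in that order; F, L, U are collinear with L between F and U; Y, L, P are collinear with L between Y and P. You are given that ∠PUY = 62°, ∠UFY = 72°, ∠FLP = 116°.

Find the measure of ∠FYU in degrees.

1. ∠UPY = 72°  [same arc YU]
2. ∠ULY = 116°  [vertical angles at L]
3. ∠PYU = 46°  [△YUP]
4. ∠FUY = 18°  [△YLU]
5. ∠FYU = 90°  [△FYU]

∠FYU = 90°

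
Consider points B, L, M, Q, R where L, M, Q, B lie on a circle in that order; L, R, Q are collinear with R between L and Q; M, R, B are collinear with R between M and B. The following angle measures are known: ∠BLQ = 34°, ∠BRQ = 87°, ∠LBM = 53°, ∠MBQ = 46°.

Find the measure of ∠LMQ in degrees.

∠LMQ = 81°

1. ∠LQM = 53°  [same arc LM]
2. ∠MLQ = 46°  [same arc MQ]
3. ∠LMQ = 81°  [△LMQ]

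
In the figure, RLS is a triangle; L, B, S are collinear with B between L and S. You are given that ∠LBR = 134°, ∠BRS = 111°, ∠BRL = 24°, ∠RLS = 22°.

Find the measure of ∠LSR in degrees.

1. ∠RBS = 46°  [linear pair at B on LS]
2. ∠BSR = 23°  [△RBS]
3. ∠LSR = 23°  [B on ray SL]

∠LSR = 23°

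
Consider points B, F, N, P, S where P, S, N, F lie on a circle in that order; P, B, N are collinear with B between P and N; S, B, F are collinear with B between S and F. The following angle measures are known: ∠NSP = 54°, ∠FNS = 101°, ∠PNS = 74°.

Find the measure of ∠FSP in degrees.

∠FSP = 27°

1. ∠FPS = 79°  [cyclic PSNF, opposite ∠P+∠N]
2. ∠PFS = 74°  [same arc PS]
3. ∠FSP = 27°  [△PSF]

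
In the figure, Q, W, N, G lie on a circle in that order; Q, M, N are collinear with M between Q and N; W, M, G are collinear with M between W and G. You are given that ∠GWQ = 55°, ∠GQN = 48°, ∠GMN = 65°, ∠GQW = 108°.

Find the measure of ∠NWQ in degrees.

1. ∠GNQ = 55°  [same arc QG]
2. ∠NGQ = 77°  [△QNG]
3. ∠NWQ = 103°  [cyclic QWNG, opposite ∠W+∠G]

∠NWQ = 103°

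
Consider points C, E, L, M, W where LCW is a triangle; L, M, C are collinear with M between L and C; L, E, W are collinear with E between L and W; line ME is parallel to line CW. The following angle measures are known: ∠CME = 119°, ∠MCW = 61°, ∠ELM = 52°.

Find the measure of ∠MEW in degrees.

1. ∠EML = 61°  [linear pair at M on LC]
2. ∠LEM = 67°  [△LME]
3. ∠MEW = 113°  [linear pair at E on LW]

∠MEW = 113°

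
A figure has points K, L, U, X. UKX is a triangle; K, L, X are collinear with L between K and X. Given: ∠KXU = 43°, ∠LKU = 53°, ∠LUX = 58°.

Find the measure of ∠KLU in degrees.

∠KLU = 101°

1. ∠LXU = 43°  [L on ray XK]
2. ∠ULX = 79°  [△ULX]
3. ∠KLU = 101°  [linear pair at L on KX]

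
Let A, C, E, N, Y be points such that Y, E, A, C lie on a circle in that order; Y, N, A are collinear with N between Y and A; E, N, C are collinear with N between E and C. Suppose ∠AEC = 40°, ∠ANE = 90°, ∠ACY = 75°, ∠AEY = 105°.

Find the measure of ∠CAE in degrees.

1. ∠AYC = 40°  [same arc AC]
2. ∠CNY = 90°  [vertical angles at N]
3. ∠CAY = 65°  [△YAC]
4. ∠ANC = 90°  [linear pair at N on YA]
5. ∠ACE = 25°  [△ANC]
6. ∠CAE = 115°  [△EAC]

∠CAE = 115°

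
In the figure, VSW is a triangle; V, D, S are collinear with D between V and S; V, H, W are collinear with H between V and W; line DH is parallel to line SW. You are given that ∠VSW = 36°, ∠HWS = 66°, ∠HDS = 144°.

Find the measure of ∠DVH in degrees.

∠DVH = 78°

1. ∠SWV = 66°  [H on ray WV]
2. ∠SVW = 78°  [△VSW]
3. ∠DVH = 78°  [D on VS, H on VW]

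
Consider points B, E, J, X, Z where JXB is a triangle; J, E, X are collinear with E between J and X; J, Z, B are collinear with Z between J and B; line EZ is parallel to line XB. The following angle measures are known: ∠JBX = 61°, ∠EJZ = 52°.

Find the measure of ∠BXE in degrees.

∠BXE = 67°

1. ∠EZJ = 61°  [EZ∥XB, corresponding at Z]
2. ∠JEZ = 67°  [△JEZ]
3. ∠XEZ = 113°  [linear pair at E on JX]
4. ∠BXE = 67°  [EZ∥XB, co-interior at X–E]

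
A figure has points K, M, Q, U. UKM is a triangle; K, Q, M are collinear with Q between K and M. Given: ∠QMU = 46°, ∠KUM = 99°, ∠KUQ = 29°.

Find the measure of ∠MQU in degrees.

1. ∠KMU = 46°  [Q on ray MK]
2. ∠MKU = 35°  [△UKM]
3. ∠QKU = 35°  [Q on ray KM]
4. ∠KQU = 116°  [△UKQ]
5. ∠MQU = 64°  [linear pair at Q on KM]

∠MQU = 64°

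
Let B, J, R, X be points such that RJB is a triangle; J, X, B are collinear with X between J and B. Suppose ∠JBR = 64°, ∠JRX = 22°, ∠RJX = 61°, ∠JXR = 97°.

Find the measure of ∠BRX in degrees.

1. ∠RBX = 64°  [X on ray BJ]
2. ∠BXR = 83°  [linear pair at X on JB]
3. ∠BRX = 33°  [△RXB]

∠BRX = 33°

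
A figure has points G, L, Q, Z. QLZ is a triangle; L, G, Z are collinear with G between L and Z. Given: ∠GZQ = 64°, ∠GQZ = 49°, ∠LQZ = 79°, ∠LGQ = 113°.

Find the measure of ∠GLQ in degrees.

1. ∠LZQ = 64°  [G on ray ZL]
2. ∠QLZ = 37°  [△QLZ]
3. ∠GLQ = 37°  [G on ray LZ]

∠GLQ = 37°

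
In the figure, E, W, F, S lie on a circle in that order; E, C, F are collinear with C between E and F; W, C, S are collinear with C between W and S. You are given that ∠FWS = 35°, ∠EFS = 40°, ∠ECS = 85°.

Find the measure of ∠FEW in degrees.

∠FEW = 45°

1. ∠FES = 35°  [same arc FS]
2. ∠ESF = 105°  [△EFS]
3. ∠FCW = 85°  [vertical angles at C]
4. ∠EWF = 75°  [cyclic EWFS, opposite ∠W+∠S]
5. ∠EFW = 60°  [△WCF]
6. ∠FEW = 45°  [△EWF]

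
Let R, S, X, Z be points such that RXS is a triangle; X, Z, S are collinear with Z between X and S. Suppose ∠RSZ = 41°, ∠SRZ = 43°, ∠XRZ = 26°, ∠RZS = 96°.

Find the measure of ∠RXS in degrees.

∠RXS = 70°

1. ∠RZX = 84°  [linear pair at Z on XS]
2. ∠RXZ = 70°  [△RXZ]
3. ∠RXS = 70°  [Z on ray XS]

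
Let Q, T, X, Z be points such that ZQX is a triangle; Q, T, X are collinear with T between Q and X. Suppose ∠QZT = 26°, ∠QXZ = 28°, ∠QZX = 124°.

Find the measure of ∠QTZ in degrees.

∠QTZ = 126°

1. ∠XQZ = 28°  [△ZQX]
2. ∠TQZ = 28°  [T on ray QX]
3. ∠QTZ = 126°  [△ZQT]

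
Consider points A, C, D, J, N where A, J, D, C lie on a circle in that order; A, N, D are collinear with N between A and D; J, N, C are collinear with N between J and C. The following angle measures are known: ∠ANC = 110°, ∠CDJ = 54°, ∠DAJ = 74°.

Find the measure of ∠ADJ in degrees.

∠ADJ = 18°

1. ∠DNJ = 110°  [vertical angles at N]
2. ∠DCJ = 74°  [same arc JD]
3. ∠CJD = 52°  [△JDC]
4. ∠ADJ = 18°  [△JND]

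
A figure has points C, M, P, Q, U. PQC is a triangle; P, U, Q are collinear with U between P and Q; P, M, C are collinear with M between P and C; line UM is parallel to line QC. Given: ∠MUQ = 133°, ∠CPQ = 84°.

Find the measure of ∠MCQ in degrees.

∠MCQ = 49°

1. ∠MUP = 47°  [linear pair at U on PQ]
2. ∠MPU = 84°  [U on PQ, M on PC]
3. ∠PMU = 49°  [△PUM]
4. ∠CMU = 131°  [linear pair at M on PC]
5. ∠MCQ = 49°  [UM∥QC, co-interior at C–M]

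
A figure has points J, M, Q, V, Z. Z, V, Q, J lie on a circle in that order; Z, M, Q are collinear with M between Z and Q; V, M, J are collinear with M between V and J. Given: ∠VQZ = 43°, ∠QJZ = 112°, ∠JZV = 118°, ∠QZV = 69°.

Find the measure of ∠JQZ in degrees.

1. ∠VJZ = 43°  [same arc ZV]
2. ∠JVZ = 19°  [△ZVJ]
3. ∠JQZ = 19°  [same arc ZJ]

∠JQZ = 19°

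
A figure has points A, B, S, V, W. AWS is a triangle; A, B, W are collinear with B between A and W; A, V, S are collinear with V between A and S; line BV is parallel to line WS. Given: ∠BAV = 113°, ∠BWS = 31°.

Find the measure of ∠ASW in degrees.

∠ASW = 36°

1. ∠SAW = 113°  [B on AW, V on AS]
2. ∠AWS = 31°  [B on ray WA]
3. ∠ASW = 36°  [△AWS]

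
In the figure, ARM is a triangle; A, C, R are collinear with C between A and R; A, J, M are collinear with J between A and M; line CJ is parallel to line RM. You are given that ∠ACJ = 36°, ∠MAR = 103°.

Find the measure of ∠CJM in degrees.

∠CJM = 139°

1. ∠ARM = 36°  [CJ∥RM, corresponding at C]
2. ∠AMR = 41°  [△ARM]
3. ∠AJC = 41°  [CJ∥RM, corresponding at J]
4. ∠CJM = 139°  [linear pair at J on AM]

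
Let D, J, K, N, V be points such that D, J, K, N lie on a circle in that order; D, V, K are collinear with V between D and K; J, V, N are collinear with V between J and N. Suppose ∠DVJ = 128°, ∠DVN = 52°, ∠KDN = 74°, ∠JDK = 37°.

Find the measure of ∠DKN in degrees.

1. ∠KVN = 128°  [vertical angles at V]
2. ∠JNK = 37°  [same arc JK]
3. ∠DKN = 15°  [△KVN]

∠DKN = 15°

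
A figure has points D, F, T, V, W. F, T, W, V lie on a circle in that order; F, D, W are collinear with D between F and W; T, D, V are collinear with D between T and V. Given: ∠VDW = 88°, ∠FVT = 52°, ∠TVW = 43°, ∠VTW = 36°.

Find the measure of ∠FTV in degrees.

∠FTV = 49°

1. ∠FDT = 88°  [vertical angles at D]
2. ∠TFW = 43°  [same arc TW]
3. ∠FTV = 49°  [△FDT]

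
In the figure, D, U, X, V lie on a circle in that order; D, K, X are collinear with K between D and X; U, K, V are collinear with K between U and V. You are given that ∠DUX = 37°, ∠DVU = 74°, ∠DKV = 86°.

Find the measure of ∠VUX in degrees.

∠VUX = 20°

1. ∠DXU = 74°  [same arc DU]
2. ∠UKX = 86°  [vertical angles at K]
3. ∠VUX = 20°  [△UKX]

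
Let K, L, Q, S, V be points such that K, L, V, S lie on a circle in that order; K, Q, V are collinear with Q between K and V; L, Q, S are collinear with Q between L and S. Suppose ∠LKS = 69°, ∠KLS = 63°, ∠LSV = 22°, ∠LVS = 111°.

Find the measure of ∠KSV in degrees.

1. ∠KSL = 48°  [△KLS]
2. ∠LKV = 22°  [same arc LV]
3. ∠KVL = 48°  [same arc KL]
4. ∠KLV = 110°  [△KLV]
5. ∠KSV = 70°  [cyclic KLVS, opposite ∠L+∠S]

∠KSV = 70°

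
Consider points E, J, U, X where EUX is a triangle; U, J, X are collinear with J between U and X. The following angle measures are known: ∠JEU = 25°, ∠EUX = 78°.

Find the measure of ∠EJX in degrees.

∠EJX = 103°

1. ∠EUJ = 78°  [J on ray UX]
2. ∠EJU = 77°  [△EUJ]
3. ∠EJX = 103°  [linear pair at J on UX]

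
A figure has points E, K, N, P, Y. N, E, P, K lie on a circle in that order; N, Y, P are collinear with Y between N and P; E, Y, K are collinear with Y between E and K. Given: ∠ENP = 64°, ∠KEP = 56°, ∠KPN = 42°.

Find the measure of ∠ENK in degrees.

1. ∠EKP = 64°  [same arc EP]
2. ∠EPK = 60°  [△EPK]
3. ∠ENK = 120°  [cyclic NEPK, opposite ∠N+∠P]

∠ENK = 120°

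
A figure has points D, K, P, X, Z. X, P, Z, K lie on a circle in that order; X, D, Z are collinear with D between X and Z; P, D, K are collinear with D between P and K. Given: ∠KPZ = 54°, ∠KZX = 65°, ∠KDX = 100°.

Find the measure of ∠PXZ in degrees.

1. ∠KXZ = 54°  [same arc ZK]
2. ∠XKZ = 61°  [△XZK]
3. ∠PDZ = 100°  [vertical angles at D]
4. ∠XPZ = 119°  [cyclic XPZK, opposite ∠P+∠K]
5. ∠PZX = 26°  [△PDZ]
6. ∠PXZ = 35°  [△XPZ]

∠PXZ = 35°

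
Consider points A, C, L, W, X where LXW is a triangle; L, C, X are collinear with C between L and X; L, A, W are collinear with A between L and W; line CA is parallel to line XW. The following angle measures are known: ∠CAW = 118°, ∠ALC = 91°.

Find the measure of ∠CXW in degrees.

1. ∠CAL = 62°  [linear pair at A on LW]
2. ∠ACL = 27°  [△LCA]
3. ∠ACX = 153°  [linear pair at C on LX]
4. ∠CXW = 27°  [CA∥XW, co-interior at X–C]

∠CXW = 27°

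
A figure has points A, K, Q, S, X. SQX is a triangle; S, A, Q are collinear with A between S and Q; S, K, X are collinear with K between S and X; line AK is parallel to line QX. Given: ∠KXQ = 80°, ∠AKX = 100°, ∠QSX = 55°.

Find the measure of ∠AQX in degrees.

∠AQX = 45°

1. ∠QXS = 80°  [K on ray XS]
2. ∠SQX = 45°  [△SQX]
3. ∠AQX = 45°  [A on ray QS]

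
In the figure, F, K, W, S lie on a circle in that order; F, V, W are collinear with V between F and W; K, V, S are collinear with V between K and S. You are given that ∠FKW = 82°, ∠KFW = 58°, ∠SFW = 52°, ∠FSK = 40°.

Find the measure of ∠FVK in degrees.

∠FVK = 92°

1. ∠FWK = 40°  [△FKW]
2. ∠SKW = 52°  [same arc WS]
3. ∠KVW = 88°  [△KVW]
4. ∠FVK = 92°  [linear pair at V on FW]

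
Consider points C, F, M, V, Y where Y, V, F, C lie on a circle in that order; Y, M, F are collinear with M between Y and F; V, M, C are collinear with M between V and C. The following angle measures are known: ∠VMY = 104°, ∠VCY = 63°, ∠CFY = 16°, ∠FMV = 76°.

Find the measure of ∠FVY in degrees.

∠FVY = 57°

1. ∠VFY = 63°  [same arc YV]
2. ∠CVY = 16°  [same arc YC]
3. ∠FYV = 60°  [△YMV]
4. ∠FVY = 57°  [△YVF]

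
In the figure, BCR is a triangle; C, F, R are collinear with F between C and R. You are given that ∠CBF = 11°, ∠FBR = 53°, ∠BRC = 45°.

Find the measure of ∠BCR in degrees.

∠BCR = 71°

1. ∠BRF = 45°  [F on ray RC]
2. ∠BFR = 82°  [△BFR]
3. ∠BFC = 98°  [linear pair at F on CR]
4. ∠BCF = 71°  [△BCF]
5. ∠BCR = 71°  [F on ray CR]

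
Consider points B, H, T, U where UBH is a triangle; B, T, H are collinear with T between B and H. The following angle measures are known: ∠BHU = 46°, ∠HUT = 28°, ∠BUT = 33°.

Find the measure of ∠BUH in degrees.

∠BUH = 61°

1. ∠THU = 46°  [T on ray HB]
2. ∠HTU = 106°  [△UTH]
3. ∠BTU = 74°  [linear pair at T on BH]
4. ∠TBU = 73°  [△UBT]
5. ∠HBU = 73°  [T on ray BH]
6. ∠BUH = 61°  [△UBH]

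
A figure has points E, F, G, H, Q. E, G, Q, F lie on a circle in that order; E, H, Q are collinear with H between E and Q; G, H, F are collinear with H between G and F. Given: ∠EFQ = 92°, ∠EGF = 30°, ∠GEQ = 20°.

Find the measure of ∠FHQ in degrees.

1. ∠EQF = 30°  [same arc EF]
2. ∠GFQ = 20°  [same arc GQ]
3. ∠FHQ = 130°  [△QHF]

∠FHQ = 130°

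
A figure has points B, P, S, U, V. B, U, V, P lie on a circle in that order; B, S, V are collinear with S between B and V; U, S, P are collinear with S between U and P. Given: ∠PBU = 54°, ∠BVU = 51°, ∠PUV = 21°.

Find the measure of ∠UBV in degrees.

1. ∠PVU = 126°  [cyclic BUVP, opposite ∠B+∠V]
2. ∠UPV = 33°  [△UVP]
3. ∠UBV = 33°  [same arc UV]

∠UBV = 33°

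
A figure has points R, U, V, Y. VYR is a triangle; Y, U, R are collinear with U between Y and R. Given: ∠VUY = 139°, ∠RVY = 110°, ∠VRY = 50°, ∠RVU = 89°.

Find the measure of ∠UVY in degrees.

1. ∠RYV = 20°  [△VYR]
2. ∠UYV = 20°  [U on ray YR]
3. ∠UVY = 21°  [△VYU]

∠UVY = 21°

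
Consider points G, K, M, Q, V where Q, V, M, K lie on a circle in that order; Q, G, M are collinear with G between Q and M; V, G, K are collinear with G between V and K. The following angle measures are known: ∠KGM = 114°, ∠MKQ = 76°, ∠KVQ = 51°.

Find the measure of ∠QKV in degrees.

∠QKV = 61°

1. ∠QGV = 114°  [vertical angles at G]
2. ∠MVQ = 104°  [cyclic QVMK, opposite ∠V+∠K]
3. ∠MQV = 15°  [△QGV]
4. ∠QMV = 61°  [△QVM]
5. ∠QKV = 61°  [same arc QV]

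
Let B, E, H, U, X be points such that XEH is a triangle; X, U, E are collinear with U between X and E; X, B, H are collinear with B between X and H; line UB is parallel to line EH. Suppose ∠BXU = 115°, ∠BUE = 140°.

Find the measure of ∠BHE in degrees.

∠BHE = 25°

1. ∠BUX = 40°  [linear pair at U on XE]
2. ∠UBX = 25°  [△XUB]
3. ∠HBU = 155°  [linear pair at B on XH]
4. ∠BHE = 25°  [UB∥EH, co-interior at H–B]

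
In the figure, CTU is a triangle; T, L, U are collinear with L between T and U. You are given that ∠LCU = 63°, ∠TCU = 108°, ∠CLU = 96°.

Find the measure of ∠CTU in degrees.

∠CTU = 51°

1. ∠CUL = 21°  [△CLU]
2. ∠CUT = 21°  [L on ray UT]
3. ∠CTU = 51°  [△CTU]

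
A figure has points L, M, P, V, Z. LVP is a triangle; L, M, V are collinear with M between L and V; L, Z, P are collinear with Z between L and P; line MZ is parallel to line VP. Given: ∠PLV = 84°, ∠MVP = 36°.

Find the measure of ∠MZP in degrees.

1. ∠LVP = 36°  [M on ray VL]
2. ∠LPV = 60°  [△LVP]
3. ∠LZM = 60°  [MZ∥VP, corresponding at Z]
4. ∠MZP = 120°  [linear pair at Z on LP]

∠MZP = 120°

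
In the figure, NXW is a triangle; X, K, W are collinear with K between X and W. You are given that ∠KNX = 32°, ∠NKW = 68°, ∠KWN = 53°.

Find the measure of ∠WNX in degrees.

1. ∠NKX = 112°  [linear pair at K on XW]
2. ∠NWX = 53°  [K on ray WX]
3. ∠KXN = 36°  [△NXK]
4. ∠NXW = 36°  [K on ray XW]
5. ∠WNX = 91°  [△NXW]

∠WNX = 91°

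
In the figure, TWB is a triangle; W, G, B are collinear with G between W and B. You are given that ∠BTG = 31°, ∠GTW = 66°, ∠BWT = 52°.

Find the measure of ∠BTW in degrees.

∠BTW = 97°

1. ∠GWT = 52°  [G on ray WB]
2. ∠TGW = 62°  [△TWG]
3. ∠BGT = 118°  [linear pair at G on WB]
4. ∠GBT = 31°  [△TGB]
5. ∠TBW = 31°  [G on ray BW]
6. ∠BTW = 97°  [△TWB]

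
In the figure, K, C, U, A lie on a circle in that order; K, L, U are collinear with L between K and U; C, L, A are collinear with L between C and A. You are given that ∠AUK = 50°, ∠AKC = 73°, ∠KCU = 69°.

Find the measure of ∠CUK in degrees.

1. ∠ACK = 50°  [same arc KA]
2. ∠CAK = 57°  [△KCA]
3. ∠CUK = 57°  [same arc KC]

∠CUK = 57°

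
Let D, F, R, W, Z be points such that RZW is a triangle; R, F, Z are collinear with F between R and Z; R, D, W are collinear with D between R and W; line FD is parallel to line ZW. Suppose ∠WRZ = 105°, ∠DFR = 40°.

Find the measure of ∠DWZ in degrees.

∠DWZ = 35°

1. ∠DRF = 105°  [F on RZ, D on RW]
2. ∠FDR = 35°  [△RFD]
3. ∠FDW = 145°  [linear pair at D on RW]
4. ∠DWZ = 35°  [FD∥ZW, co-interior at W–D]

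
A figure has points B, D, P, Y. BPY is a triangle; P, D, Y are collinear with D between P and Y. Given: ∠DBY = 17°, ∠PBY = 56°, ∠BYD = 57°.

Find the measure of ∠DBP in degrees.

1. ∠BDY = 106°  [△BDY]
2. ∠BYP = 57°  [D on ray YP]
3. ∠BDP = 74°  [linear pair at D on PY]
4. ∠BPY = 67°  [△BPY]
5. ∠BPD = 67°  [D on ray PY]
6. ∠DBP = 39°  [△BPD]

∠DBP = 39°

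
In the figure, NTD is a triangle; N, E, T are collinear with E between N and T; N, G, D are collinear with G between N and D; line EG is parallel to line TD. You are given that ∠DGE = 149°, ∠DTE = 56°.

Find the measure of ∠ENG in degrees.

∠ENG = 93°

1. ∠EGN = 31°  [linear pair at G on ND]
2. ∠DTN = 56°  [E on ray TN]
3. ∠NDT = 31°  [EG∥TD, corresponding at G]
4. ∠DNT = 93°  [△NTD]
5. ∠ENG = 93°  [E on NT, G on ND]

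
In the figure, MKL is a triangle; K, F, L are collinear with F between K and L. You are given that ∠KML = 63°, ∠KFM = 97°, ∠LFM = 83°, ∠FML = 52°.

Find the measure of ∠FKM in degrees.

∠FKM = 72°

1. ∠FLM = 45°  [△MFL]
2. ∠KLM = 45°  [F on ray LK]
3. ∠LKM = 72°  [△MKL]
4. ∠FKM = 72°  [F on ray KL]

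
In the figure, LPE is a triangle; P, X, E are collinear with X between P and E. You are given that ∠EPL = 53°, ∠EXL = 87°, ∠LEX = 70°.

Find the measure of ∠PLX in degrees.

1. ∠LPX = 53°  [X on ray PE]
2. ∠LXP = 93°  [linear pair at X on PE]
3. ∠PLX = 34°  [△LPX]

∠PLX = 34°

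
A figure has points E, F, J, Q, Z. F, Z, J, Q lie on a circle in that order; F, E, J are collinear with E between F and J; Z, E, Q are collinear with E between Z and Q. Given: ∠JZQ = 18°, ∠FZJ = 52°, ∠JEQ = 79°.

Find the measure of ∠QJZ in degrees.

∠QJZ = 95°

1. ∠JFQ = 18°  [same arc JQ]
2. ∠FQJ = 128°  [cyclic FZJQ, opposite ∠Z+∠Q]
3. ∠FJQ = 34°  [△FJQ]
4. ∠JQZ = 67°  [△JEQ]
5. ∠QJZ = 95°  [△ZJQ]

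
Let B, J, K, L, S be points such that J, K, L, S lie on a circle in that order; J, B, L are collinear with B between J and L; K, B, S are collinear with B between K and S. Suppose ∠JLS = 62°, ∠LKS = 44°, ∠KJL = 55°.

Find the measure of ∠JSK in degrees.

1. ∠JKS = 62°  [same arc JS]
2. ∠KSL = 55°  [same arc KL]
3. ∠KLS = 81°  [△KLS]
4. ∠KJS = 99°  [cyclic JKLS, opposite ∠J+∠L]
5. ∠JSK = 19°  [△JKS]

∠JSK = 19°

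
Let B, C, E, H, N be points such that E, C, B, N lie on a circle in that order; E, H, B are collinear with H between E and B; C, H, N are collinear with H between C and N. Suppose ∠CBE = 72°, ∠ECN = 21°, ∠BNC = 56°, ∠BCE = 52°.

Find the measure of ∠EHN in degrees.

∠EHN = 77°

1. ∠EBN = 21°  [same arc EN]
2. ∠BHN = 103°  [△BHN]
3. ∠EHN = 77°  [linear pair at H on EB]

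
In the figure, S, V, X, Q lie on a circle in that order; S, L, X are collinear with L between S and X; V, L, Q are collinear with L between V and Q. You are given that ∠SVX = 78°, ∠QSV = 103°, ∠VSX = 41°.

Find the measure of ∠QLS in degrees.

∠QLS = 57°

1. ∠SXV = 61°  [△SVX]
2. ∠QXV = 77°  [cyclic SVXQ, opposite ∠S+∠X]
3. ∠VQX = 41°  [same arc VX]
4. ∠SQV = 61°  [same arc SV]
5. ∠QVX = 62°  [△VXQ]
6. ∠QSX = 62°  [same arc XQ]
7. ∠QLS = 57°  [△SLQ]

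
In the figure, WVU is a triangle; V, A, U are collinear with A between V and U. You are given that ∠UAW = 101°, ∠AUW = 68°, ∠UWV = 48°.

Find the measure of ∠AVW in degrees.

∠AVW = 64°

1. ∠VUW = 68°  [A on ray UV]
2. ∠UVW = 64°  [△WVU]
3. ∠AVW = 64°  [A on ray VU]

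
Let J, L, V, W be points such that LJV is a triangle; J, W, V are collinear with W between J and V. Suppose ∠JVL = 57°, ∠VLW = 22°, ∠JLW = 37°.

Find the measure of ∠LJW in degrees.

1. ∠LVW = 57°  [W on ray VJ]
2. ∠LWV = 101°  [△LWV]
3. ∠JWL = 79°  [linear pair at W on JV]
4. ∠LJW = 64°  [△LJW]

∠LJW = 64°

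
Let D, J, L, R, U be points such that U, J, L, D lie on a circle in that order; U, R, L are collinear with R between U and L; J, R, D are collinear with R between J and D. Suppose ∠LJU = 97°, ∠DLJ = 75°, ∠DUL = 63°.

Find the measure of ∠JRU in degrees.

1. ∠LDU = 83°  [cyclic UJLD, opposite ∠J+∠D]
2. ∠DJL = 63°  [same arc LD]
3. ∠DLU = 34°  [△ULD]
4. ∠JDL = 42°  [△JLD]
5. ∠DJU = 34°  [same arc UD]
6. ∠JUL = 42°  [same arc JL]
7. ∠JRU = 104°  [△URJ]

∠JRU = 104°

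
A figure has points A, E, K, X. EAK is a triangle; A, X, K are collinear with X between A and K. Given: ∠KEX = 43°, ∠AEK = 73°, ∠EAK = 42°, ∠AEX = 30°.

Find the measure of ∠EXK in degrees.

1. ∠EAX = 42°  [X on ray AK]
2. ∠AXE = 108°  [△EAX]
3. ∠EXK = 72°  [linear pair at X on AK]

∠EXK = 72°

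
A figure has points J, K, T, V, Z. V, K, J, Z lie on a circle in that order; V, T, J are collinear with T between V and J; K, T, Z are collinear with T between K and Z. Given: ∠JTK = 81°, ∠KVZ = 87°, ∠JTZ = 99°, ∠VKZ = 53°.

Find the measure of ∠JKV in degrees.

1. ∠KTV = 99°  [linear pair at T on VJ]
2. ∠KZV = 40°  [△VKZ]
3. ∠JVK = 28°  [△VTK]
4. ∠KJV = 40°  [same arc VK]
5. ∠JKV = 112°  [△VKJ]

∠JKV = 112°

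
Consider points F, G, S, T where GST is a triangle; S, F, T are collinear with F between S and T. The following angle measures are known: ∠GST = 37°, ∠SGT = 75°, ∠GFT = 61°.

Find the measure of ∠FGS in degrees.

1. ∠FSG = 37°  [F on ray ST]
2. ∠GFS = 119°  [linear pair at F on ST]
3. ∠FGS = 24°  [△GSF]

∠FGS = 24°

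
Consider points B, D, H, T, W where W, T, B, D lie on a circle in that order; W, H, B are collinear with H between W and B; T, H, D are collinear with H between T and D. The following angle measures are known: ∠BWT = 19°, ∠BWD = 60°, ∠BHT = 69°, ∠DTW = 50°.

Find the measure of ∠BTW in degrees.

1. ∠BTD = 60°  [same arc BD]
2. ∠TBW = 51°  [△THB]
3. ∠BTW = 110°  [△WTB]

∠BTW = 110°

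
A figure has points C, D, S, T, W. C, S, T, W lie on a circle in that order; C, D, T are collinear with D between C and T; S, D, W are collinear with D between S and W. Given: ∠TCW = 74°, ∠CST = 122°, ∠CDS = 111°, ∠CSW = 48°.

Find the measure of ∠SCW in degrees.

1. ∠TSW = 74°  [same arc TW]
2. ∠SDT = 69°  [linear pair at D on CT]
3. ∠CTS = 37°  [△SDT]
4. ∠CWS = 37°  [same arc CS]
5. ∠SCW = 95°  [△CSW]

∠SCW = 95°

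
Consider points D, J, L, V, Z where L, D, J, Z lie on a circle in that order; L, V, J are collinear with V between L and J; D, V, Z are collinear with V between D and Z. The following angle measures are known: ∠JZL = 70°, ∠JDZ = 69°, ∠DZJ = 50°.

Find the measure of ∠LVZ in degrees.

∠LVZ = 91°

1. ∠JDL = 110°  [cyclic LDJZ, opposite ∠D+∠Z]
2. ∠JLZ = 69°  [same arc JZ]
3. ∠DLJ = 50°  [same arc DJ]
4. ∠DJL = 20°  [△LDJ]
5. ∠DZL = 20°  [same arc LD]
6. ∠LVZ = 91°  [△LVZ]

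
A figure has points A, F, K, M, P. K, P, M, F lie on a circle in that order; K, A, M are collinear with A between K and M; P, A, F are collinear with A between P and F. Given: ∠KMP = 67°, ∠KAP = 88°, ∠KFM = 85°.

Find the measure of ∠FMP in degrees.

∠FMP = 141°

1. ∠MAP = 92°  [linear pair at A on KM]
2. ∠KPM = 95°  [cyclic KPMF, opposite ∠P+∠F]
3. ∠FPM = 21°  [△PAM]
4. ∠MKP = 18°  [△KPM]
5. ∠MFP = 18°  [same arc PM]
6. ∠FMP = 141°  [△PMF]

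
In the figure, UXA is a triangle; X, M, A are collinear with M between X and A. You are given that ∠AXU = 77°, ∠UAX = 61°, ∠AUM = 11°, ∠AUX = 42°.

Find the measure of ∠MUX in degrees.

∠MUX = 31°

1. ∠MXU = 77°  [M on ray XA]
2. ∠MAU = 61°  [M on ray AX]
3. ∠AMU = 108°  [△UMA]
4. ∠UMX = 72°  [linear pair at M on XA]
5. ∠MUX = 31°  [△UXM]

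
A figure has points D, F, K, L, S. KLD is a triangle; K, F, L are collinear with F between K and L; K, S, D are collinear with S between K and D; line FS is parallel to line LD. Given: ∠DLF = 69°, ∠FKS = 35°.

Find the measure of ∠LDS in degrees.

1. ∠DLK = 69°  [F on ray LK]
2. ∠DKL = 35°  [F on KL, S on KD]
3. ∠KDL = 76°  [△KLD]
4. ∠LDS = 76°  [S on ray DK]

∠LDS = 76°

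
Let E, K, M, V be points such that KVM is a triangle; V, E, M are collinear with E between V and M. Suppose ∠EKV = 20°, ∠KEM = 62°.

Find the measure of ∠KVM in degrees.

1. ∠KEV = 118°  [linear pair at E on VM]
2. ∠EVK = 42°  [△KVE]
3. ∠KVM = 42°  [E on ray VM]

∠KVM = 42°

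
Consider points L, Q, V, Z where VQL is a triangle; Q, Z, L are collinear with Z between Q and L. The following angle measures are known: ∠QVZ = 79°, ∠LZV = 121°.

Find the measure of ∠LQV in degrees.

1. ∠QZV = 59°  [linear pair at Z on QL]
2. ∠VQZ = 42°  [△VQZ]
3. ∠LQV = 42°  [Z on ray QL]

∠LQV = 42°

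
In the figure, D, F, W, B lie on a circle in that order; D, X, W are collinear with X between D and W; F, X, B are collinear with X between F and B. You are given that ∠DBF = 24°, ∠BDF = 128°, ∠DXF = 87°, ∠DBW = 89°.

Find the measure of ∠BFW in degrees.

1. ∠DWF = 24°  [same arc DF]
2. ∠FXW = 93°  [linear pair at X on DW]
3. ∠BFW = 63°  [△FXW]

∠BFW = 63°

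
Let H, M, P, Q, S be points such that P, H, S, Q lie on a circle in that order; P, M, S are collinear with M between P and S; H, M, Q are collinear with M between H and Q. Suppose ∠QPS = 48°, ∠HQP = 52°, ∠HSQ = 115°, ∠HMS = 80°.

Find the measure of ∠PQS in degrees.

∠PQS = 69°

1. ∠QHS = 48°  [same arc SQ]
2. ∠PMQ = 80°  [△PMQ]
3. ∠HQS = 17°  [△HSQ]
4. ∠QMS = 100°  [linear pair at M on PS]
5. ∠PSQ = 63°  [△SMQ]
6. ∠PQS = 69°  [△PSQ]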